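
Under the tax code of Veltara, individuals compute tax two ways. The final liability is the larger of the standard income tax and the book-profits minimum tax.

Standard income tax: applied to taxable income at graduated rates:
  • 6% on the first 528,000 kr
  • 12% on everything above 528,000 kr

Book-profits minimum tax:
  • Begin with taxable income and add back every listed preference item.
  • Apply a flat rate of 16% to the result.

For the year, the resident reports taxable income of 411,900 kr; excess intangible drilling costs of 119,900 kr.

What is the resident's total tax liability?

85,088 kr

Book-profits minimum tax:
  Adjusted income: 411,900 kr + 119,900 kr = 531,800 kr
  531,800 kr × 16% = 85,088 kr

Standard income tax:
  411,900 kr × 6% = 24,714 kr

85,088 kr > 24,714 kr, so the book-profits minimum tax is the binding amount.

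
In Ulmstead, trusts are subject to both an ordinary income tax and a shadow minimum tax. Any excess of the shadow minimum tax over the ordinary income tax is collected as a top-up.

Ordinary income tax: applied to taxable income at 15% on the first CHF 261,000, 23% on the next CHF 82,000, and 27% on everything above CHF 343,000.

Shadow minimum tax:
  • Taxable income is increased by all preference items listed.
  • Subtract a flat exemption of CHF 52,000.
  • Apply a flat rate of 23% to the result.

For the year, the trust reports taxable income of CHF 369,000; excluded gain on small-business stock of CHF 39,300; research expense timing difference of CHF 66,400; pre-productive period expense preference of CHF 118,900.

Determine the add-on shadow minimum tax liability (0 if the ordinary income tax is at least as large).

CHF 59,538

Ordinary income tax:
  CHF 261,000 × 15% = CHF 39,150
  CHF 82,000 × 23% = CHF 18,860
  CHF 26,000 × 27% = CHF 7,020
  → CHF 65,030

Shadow minimum tax:
  Adjusted income: CHF 369,000 + CHF 39,300 + CHF 66,400 + CHF 118,900 = CHF 593,600
  Less exemption CHF 52,000 → base CHF 541,600
  CHF 541,600 × 23% = CHF 124,568

Excess of shadow minimum tax over ordinary income tax: CHF 124,568 − CHF 65,030 = CHF 59,538.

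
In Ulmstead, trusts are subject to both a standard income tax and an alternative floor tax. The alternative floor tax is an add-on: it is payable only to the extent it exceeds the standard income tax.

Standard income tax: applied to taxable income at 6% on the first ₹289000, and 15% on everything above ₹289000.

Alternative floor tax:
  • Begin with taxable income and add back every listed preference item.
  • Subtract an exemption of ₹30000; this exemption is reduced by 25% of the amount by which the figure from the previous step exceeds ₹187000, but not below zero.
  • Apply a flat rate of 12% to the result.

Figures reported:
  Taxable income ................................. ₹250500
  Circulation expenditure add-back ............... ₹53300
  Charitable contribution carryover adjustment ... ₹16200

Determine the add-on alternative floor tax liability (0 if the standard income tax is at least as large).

₹23370

Standard income tax:
  ₹250500 × 6% = ₹15030

Alternative floor tax:
  Adjusted income: ₹250500 + ₹53300 + ₹16200 = ₹320000
  Exemption: 25% × (₹320000 − ₹187000) = ₹33250 ≥ ₹30000, so the exemption is fully phased out
  Base: ₹320000 − ₹0 = ₹320000
  ₹320000 × 12% = ₹38400

Excess of alternative floor tax over standard income tax: ₹38400 − ₹15030 = ₹23370.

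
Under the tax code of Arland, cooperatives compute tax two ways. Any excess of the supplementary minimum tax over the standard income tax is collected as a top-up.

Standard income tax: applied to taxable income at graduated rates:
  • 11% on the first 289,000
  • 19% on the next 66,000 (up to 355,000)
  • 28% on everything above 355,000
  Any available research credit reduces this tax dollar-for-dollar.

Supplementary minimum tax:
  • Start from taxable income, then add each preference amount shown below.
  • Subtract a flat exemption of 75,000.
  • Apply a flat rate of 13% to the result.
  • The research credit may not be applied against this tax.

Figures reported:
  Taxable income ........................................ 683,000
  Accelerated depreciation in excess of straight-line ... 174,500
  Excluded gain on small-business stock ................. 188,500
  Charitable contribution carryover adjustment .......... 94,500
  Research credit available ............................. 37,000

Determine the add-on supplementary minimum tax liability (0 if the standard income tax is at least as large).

39,345

Supplementary minimum tax:
  Adjusted income: 683,000 + 174,500 + 188,500 + 94,500 = 1,140,500
  Less exemption 75,000 → base 1,065,500
  1,065,500 × 13% = 138,515

Standard income tax:
  289,000 × 11% = 31,790
  66,000 × 19% = 12,540
  328,000 × 28% = 91,840
  → 136,170
  Less research credit 37,000 → 99,170

Excess of supplementary minimum tax over standard income tax: 138,515 − 99,170 = 39,345.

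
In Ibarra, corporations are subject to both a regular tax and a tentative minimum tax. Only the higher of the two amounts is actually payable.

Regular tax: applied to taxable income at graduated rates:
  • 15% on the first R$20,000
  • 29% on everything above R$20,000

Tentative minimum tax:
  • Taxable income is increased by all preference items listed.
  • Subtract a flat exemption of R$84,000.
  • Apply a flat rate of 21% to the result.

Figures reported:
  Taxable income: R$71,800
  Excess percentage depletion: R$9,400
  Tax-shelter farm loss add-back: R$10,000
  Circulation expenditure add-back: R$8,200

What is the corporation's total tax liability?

R$18,022

Regular tax:
  R$20,000 × 15% = R$3,000
  R$51,800 × 29% = R$15,022
  → R$18,022

Tentative minimum tax:
  Adjusted income: R$71,800 + R$9,400 + R$10,000 + R$8,200 = R$99,400
  Less exemption R$84,000 → base R$15,400
  R$15,400 × 21% = R$3,234

R$18,022 > R$3,234, so the regular tax governs.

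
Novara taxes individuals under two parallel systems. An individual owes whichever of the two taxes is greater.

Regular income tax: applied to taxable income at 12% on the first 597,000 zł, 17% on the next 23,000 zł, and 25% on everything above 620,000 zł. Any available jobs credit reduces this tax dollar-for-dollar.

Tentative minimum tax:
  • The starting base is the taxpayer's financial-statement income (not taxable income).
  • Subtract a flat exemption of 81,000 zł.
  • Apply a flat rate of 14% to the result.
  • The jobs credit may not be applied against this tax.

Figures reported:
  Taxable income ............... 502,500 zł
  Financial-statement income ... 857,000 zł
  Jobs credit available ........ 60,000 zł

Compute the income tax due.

Tentative minimum tax:
  Base (financial-statement income): 857,000 zł
  Less exemption 81,000 zł → base 776,000 zł
  776,000 zł × 14% = 108,640 zł

Regular income tax:
  502,500 zł × 12% = 60,300 zł
  Less jobs credit 60,000 zł → 300 zł

108,640 zł > 300 zł, so the tentative minimum tax is the binding amount.

108,640 zł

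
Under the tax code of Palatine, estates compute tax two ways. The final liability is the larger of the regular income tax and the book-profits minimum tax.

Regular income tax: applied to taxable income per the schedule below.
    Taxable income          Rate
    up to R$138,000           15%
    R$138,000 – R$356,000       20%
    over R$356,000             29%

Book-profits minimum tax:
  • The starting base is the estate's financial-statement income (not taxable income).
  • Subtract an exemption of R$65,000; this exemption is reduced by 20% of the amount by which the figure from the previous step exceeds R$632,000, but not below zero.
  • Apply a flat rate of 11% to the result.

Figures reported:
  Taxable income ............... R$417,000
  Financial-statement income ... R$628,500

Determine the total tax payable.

Regular income tax:
  R$138,000 × 15% = R$20,700
  R$218,000 × 20% = R$43,600
  R$61,000 × 29% = R$17,690
  → R$81,990

Book-profits minimum tax:
  Base (financial-statement income): R$628,500
  Exemption: R$628,500 ≤ R$632,000, so full R$65,000 applies
  Base: R$628,500 − R$65,000 = R$563,500
  R$563,500 × 11% = R$61,985

R$81,990 > R$61,985, so the regular income tax governs.

R$81,990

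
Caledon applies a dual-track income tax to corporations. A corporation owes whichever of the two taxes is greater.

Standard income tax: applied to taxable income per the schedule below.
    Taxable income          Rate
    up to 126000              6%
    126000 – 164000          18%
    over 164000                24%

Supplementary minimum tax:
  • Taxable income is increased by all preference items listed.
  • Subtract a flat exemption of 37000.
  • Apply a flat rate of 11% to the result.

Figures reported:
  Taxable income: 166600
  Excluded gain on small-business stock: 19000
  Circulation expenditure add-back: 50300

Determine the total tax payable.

21879

Supplementary minimum tax:
  Adjusted income: 166600 + 19000 + 50300 = 235900
  Less exemption 37000 → base 198900
  198900 × 11% = 21879

Standard income tax:
  126000 × 6% = 7560
  38000 × 18% = 6840
  2600 × 24% = 624
  → 15024

21879 > 15024, so the supplementary minimum tax is the binding amount.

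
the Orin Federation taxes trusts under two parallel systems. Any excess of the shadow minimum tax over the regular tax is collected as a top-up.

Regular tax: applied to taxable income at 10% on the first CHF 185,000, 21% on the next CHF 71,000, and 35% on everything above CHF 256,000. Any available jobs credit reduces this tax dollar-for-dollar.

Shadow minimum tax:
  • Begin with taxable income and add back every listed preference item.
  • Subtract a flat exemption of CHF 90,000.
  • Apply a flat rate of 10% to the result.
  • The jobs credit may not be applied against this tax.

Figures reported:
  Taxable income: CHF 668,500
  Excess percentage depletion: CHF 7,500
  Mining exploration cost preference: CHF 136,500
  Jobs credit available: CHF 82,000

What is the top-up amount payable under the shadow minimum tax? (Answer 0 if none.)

Regular tax:
  CHF 185,000 × 10% = CHF 18,500
  CHF 71,000 × 21% = CHF 14,910
  CHF 412,500 × 35% = CHF 144,375
  → CHF 177,785
  Less jobs credit CHF 82,000 → CHF 95,785

Shadow minimum tax:
  Adjusted income: CHF 668,500 + CHF 7,500 + CHF 136,500 = CHF 812,500
  Less exemption CHF 90,000 → base CHF 722,500
  CHF 722,500 × 10% = CHF 72,250

CHF 72,250 ≤ CHF 95,785, so no add-on is due.

CHF 0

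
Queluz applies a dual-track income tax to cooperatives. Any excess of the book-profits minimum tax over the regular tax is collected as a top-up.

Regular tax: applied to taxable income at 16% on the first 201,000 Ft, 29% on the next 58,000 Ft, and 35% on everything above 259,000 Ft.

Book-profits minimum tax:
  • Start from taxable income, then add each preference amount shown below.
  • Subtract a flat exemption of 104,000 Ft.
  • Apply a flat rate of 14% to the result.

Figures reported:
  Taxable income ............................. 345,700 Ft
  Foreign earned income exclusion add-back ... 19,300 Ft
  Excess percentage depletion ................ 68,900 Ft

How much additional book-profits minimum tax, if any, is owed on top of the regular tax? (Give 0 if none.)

0 Ft

Book-profits minimum tax:
  Adjusted income: 345,700 Ft + 19,300 Ft + 68,900 Ft = 433,900 Ft
  Less exemption 104,000 Ft → base 329,900 Ft
  329,900 Ft × 14% = 46,186 Ft

Regular tax:
  201,000 Ft × 16% = 32,160 Ft
  58,000 Ft × 29% = 16,820 Ft
  86,700 Ft × 35% = 30,345 Ft
  → 79,325 Ft

46,186 Ft ≤ 79,325 Ft, so no add-on is due.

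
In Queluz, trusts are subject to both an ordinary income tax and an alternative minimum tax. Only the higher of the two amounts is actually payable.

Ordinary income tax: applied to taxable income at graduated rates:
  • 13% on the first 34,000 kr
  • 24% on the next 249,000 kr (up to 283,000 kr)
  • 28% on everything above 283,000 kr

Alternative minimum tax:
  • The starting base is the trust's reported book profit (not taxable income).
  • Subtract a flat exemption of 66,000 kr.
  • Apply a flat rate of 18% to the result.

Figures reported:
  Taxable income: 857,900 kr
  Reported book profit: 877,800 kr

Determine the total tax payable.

225,152 kr

Ordinary income tax:
  34,000 kr × 13% = 4,420 kr
  249,000 kr × 24% = 59,760 kr
  574,900 kr × 28% = 160,972 kr
  → 225,152 kr

Alternative minimum tax:
  Base (reported book profit): 877,800 kr
  Less exemption 66,000 kr → base 811,800 kr
  811,800 kr × 18% = 146,124 kr

225,152 kr > 146,124 kr, so the ordinary income tax governs.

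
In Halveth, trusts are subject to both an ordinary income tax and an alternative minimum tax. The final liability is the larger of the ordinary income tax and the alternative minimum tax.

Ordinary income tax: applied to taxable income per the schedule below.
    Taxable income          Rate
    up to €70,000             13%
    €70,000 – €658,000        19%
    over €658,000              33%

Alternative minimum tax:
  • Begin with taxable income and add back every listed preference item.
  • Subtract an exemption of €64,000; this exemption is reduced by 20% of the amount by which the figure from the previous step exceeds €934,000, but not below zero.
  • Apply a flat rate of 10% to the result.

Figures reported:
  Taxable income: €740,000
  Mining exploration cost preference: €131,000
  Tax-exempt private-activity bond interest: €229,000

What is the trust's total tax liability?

€147,880

Ordinary income tax:
  €70,000 × 13% = €9,100
  €588,000 × 19% = €111,720
  €82,000 × 33% = €27,060
  → €147,880

Alternative minimum tax:
  Adjusted income: €740,000 + €131,000 + €229,000 = €1,100,000
  Exemption: €64,000 − 20% × (€1,100,000 − €934,000) = €64,000 − €33,200 = €30,800
  Base: €1,100,000 − €30,800 = €1,069,200
  €1,069,200 × 10% = €106,920

€147,880 > €106,920, so the ordinary income tax governs.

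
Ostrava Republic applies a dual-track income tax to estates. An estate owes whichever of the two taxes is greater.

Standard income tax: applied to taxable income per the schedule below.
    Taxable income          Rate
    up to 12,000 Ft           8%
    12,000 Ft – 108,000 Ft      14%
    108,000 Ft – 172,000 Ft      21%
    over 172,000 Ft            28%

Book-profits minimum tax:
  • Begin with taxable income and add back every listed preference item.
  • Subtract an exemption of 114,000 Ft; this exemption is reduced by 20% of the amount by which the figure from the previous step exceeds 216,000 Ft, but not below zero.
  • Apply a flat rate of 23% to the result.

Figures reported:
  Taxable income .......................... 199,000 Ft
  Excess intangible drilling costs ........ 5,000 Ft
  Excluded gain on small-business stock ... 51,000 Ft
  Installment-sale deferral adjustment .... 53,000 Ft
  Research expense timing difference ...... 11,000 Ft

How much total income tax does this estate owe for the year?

Book-profits minimum tax:
  Adjusted income: 199,000 Ft + 5,000 Ft + 51,000 Ft + 53,000 Ft + 11,000 Ft = 319,000 Ft
  Exemption: 114,000 Ft − 20% × (319,000 Ft − 216,000 Ft) = 114,000 Ft − 20,600 Ft = 93,400 Ft
  Base: 319,000 Ft − 93,400 Ft = 225,600 Ft
  225,600 Ft × 23% = 51,888 Ft

Standard income tax:
  12,000 Ft × 8% = 960 Ft
  96,000 Ft × 14% = 13,440 Ft
  64,000 Ft × 21% = 13,440 Ft
  27,000 Ft × 28% = 7,560 Ft
  → 35,400 Ft

51,888 Ft > 35,400 Ft, so the book-profits minimum tax is the binding amount.

51,888 Ft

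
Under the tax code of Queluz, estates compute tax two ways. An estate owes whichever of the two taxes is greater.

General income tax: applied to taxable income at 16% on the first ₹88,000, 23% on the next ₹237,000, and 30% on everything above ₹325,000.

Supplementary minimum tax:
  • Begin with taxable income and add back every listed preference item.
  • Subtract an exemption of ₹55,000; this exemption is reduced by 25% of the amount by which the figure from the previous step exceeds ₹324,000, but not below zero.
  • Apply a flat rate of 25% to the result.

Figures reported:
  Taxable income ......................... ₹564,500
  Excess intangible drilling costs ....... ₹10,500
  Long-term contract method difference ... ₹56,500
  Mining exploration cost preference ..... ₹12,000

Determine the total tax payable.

Supplementary minimum tax:
  Adjusted income: ₹564,500 + ₹10,500 + ₹56,500 + ₹12,000 = ₹643,500
  Exemption: 25% × (₹643,500 − ₹324,000) = ₹79,875 ≥ ₹55,000, so the exemption is fully phased out
  Base: ₹643,500 − ₹0 = ₹643,500
  ₹643,500 × 25% = ₹160,875

General income tax:
  ₹88,000 × 16% = ₹14,080
  ₹237,000 × 23% = ₹54,510
  ₹239,500 × 30% = ₹71,850
  → ₹140,440

₹160,875 > ₹140,440, so the supplementary minimum tax is the binding amount.

₹160,875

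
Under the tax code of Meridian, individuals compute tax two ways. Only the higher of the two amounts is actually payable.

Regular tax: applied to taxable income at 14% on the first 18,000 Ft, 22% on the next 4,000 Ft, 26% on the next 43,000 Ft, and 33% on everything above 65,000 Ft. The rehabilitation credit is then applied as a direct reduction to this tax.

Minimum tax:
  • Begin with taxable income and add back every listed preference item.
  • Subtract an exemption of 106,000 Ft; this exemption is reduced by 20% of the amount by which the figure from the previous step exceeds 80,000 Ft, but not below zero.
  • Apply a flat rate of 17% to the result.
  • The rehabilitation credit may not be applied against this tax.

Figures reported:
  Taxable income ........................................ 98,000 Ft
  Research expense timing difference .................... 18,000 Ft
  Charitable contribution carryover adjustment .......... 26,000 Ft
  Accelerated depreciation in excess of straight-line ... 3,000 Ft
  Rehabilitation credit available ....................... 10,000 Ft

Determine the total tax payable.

Minimum tax:
  Adjusted income: 98,000 Ft + 18,000 Ft + 26,000 Ft + 3,000 Ft = 145,000 Ft
  Exemption: 106,000 Ft − 20% × (145,000 Ft − 80,000 Ft) = 106,000 Ft − 13,000 Ft = 93,000 Ft
  Base: 145,000 Ft − 93,000 Ft = 52,000 Ft
  52,000 Ft × 17% = 8,840 Ft

Regular tax:
  18,000 Ft × 14% = 2,520 Ft
  4,000 Ft × 22% = 880 Ft
  43,000 Ft × 26% = 11,180 Ft
  33,000 Ft × 33% = 10,890 Ft
  → 25,470 Ft
  Less rehabilitation credit 10,000 Ft → 15,470 Ft

15,470 Ft > 8,840 Ft, so the regular tax governs.

15,470 Ft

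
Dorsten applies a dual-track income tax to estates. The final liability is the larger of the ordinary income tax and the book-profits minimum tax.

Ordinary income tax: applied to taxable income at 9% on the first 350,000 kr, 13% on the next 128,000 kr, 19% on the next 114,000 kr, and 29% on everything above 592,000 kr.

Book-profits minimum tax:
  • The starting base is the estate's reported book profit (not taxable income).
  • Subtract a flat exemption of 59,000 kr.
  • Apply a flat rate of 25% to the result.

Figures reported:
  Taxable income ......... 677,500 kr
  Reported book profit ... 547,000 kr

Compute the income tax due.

122,000 kr

Book-profits minimum tax:
  Base (reported book profit): 547,000 kr
  Less exemption 59,000 kr → base 488,000 kr
  488,000 kr × 25% = 122,000 kr

Ordinary income tax:
  350,000 kr × 9% = 31,500 kr
  128,000 kr × 13% = 16,640 kr
  114,000 kr × 19% = 21,660 kr
  85,500 kr × 29% = 24,795 kr
  → 94,595 kr

122,000 kr > 94,595 kr, so the book-profits minimum tax is the binding amount.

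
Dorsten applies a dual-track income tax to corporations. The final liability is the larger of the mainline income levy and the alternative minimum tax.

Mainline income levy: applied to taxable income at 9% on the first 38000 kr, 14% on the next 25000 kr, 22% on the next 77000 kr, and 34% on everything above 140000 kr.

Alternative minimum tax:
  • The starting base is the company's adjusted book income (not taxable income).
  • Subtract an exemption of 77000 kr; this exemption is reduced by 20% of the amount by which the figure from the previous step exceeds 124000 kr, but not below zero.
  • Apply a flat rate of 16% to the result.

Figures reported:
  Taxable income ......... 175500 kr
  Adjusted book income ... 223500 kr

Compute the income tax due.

Mainline income levy:
  38000 kr × 9% = 3420 kr
  25000 kr × 14% = 3500 kr
  77000 kr × 22% = 16940 kr
  35500 kr × 34% = 12070 kr
  → 35930 kr

Alternative minimum tax:
  Base (adjusted book income): 223500 kr
  Exemption: 77000 kr − 20% × (223500 kr − 124000 kr) = 77000 kr − 19900 kr = 57100 kr
  Base: 223500 kr − 57100 kr = 166400 kr
  166400 kr × 16% = 26624 kr

35930 kr > 26624 kr, so the mainline income levy governs.

35930 kr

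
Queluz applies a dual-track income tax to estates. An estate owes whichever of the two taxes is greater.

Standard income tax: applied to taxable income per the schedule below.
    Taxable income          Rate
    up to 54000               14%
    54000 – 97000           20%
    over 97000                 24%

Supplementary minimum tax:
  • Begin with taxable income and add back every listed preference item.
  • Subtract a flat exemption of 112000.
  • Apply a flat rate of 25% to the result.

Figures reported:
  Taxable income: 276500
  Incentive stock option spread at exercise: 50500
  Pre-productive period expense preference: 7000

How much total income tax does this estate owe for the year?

Standard income tax:
  54000 × 14% = 7560
  43000 × 20% = 8600
  179500 × 24% = 43080
  → 59240

Supplementary minimum tax:
  Adjusted income: 276500 + 50500 + 7000 = 334000
  Less exemption 112000 → base 222000
  222000 × 25% = 55500

59240 > 55500, so the standard income tax governs.

59240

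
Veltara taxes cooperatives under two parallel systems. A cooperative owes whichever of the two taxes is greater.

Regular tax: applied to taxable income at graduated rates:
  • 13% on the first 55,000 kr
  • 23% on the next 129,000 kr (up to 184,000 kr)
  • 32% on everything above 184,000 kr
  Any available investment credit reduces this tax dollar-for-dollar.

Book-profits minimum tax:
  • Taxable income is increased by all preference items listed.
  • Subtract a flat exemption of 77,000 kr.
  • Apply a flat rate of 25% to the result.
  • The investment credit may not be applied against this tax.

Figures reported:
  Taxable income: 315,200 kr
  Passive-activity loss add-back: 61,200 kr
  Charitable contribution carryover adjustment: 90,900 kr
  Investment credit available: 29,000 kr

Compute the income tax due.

97,575 kr

Book-profits minimum tax:
  Adjusted income: 315,200 kr + 61,200 kr + 90,900 kr = 467,300 kr
  Less exemption 77,000 kr → base 390,300 kr
  390,300 kr × 25% = 97,575 kr

Regular tax:
  55,000 kr × 13% = 7,150 kr
  129,000 kr × 23% = 29,670 kr
  131,200 kr × 32% = 41,984 kr
  → 78,804 kr
  Less investment credit 29,000 kr → 49,804 kr

97,575 kr > 49,804 kr, so the book-profits minimum tax is the binding amount.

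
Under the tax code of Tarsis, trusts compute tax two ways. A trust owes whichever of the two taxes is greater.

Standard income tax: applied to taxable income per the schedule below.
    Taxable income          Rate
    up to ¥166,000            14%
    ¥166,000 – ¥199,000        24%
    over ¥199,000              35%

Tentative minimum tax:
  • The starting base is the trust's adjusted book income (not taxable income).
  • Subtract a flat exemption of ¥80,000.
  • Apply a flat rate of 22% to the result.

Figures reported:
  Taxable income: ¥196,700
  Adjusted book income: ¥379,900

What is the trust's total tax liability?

Standard income tax:
  ¥166,000 × 14% = ¥23,240
  ¥30,700 × 24% = ¥7,368
  → ¥30,608

Tentative minimum tax:
  Base (adjusted book income): ¥379,900
  Less exemption ¥80,000 → base ¥299,900
  ¥299,900 × 22% = ¥65,978

¥65,978 > ¥30,608, so the tentative minimum tax is the binding amount.

¥65,978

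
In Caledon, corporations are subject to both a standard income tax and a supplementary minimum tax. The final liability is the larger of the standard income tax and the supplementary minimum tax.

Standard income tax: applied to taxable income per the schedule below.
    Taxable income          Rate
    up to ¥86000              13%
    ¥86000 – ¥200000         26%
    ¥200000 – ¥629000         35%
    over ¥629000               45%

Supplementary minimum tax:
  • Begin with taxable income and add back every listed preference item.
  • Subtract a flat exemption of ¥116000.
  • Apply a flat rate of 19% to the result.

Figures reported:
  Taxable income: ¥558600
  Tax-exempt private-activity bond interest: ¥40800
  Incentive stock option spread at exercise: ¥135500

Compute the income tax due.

Standard income tax:
  ¥86000 × 13% = ¥11180
  ¥114000 × 26% = ¥29640
  ¥358600 × 35% = ¥125510
  → ¥166330

Supplementary minimum tax:
  Adjusted income: ¥558600 + ¥40800 + ¥135500 = ¥734900
  Less exemption ¥116000 → base ¥618900
  ¥618900 × 19% = ¥117591

¥166330 > ¥117591, so the standard income tax governs.

¥166330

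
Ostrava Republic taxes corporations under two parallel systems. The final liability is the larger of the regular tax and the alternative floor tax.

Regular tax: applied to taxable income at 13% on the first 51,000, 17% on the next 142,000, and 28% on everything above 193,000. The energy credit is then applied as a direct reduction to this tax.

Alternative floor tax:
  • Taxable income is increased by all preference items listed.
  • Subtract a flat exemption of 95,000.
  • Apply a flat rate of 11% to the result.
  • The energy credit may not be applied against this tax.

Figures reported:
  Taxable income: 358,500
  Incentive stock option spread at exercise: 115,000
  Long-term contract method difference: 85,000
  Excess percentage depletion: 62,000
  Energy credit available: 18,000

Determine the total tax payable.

Regular tax:
  51,000 × 13% = 6,630
  142,000 × 17% = 24,140
  165,500 × 28% = 46,340
  → 77,110
  Less energy credit 18,000 → 59,110

Alternative floor tax:
  Adjusted income: 358,500 + 115,000 + 85,000 + 62,000 = 620,500
  Less exemption 95,000 → base 525,500
  525,500 × 11% = 57,805

59,110 > 57,805, so the regular tax governs.

59,110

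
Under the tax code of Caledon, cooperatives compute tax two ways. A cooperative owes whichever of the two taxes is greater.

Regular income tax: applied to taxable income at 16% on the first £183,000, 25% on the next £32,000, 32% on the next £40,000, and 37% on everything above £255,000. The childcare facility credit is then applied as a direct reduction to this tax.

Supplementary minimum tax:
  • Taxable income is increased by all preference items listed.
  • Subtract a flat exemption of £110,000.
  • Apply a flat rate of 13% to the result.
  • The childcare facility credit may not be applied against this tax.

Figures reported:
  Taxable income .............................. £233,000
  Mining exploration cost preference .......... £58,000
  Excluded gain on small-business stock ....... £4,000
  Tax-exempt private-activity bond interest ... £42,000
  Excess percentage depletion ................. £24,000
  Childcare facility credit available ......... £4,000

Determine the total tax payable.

Regular income tax:
  £183,000 × 16% = £29,280
  £32,000 × 25% = £8,000
  £18,000 × 32% = £5,760
  → £43,040
  Less childcare facility credit £4,000 → £39,040

Supplementary minimum tax:
  Adjusted income: £233,000 + £58,000 + £4,000 + £42,000 + £24,000 = £361,000
  Less exemption £110,000 → base £251,000
  £251,000 × 13% = £32,630

£39,040 > £32,630, so the regular income tax governs.

£39,040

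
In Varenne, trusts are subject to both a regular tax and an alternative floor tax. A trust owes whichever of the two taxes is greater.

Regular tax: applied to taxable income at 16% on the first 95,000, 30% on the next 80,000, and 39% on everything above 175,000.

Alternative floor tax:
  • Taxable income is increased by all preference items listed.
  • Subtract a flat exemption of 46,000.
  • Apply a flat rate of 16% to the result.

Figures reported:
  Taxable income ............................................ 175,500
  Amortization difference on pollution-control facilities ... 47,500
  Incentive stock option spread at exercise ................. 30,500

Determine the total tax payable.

39,395

Regular tax:
  95,000 × 16% = 15,200
  80,000 × 30% = 24,000
  500 × 39% = 195
  → 39,395

Alternative floor tax:
  Adjusted income: 175,500 + 47,500 + 30,500 = 253,500
  Less exemption 46,000 → base 207,500
  207,500 × 16% = 33,200

39,395 > 33,200, so the regular tax governs.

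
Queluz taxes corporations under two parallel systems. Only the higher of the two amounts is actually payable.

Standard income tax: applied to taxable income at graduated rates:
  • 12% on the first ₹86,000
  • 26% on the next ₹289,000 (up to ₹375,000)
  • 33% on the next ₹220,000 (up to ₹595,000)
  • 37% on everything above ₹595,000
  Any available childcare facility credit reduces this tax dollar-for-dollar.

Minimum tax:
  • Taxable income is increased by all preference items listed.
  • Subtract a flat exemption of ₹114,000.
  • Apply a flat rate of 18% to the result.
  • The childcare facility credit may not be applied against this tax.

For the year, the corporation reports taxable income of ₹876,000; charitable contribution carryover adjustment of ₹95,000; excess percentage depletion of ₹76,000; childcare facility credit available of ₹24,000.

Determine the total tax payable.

Standard income tax:
  ₹86,000 × 12% = ₹10,320
  ₹289,000 × 26% = ₹75,140
  ₹220,000 × 33% = ₹72,600
  ₹281,000 × 37% = ₹103,970
  → ₹262,030
  Less childcare facility credit ₹24,000 → ₹238,030

Minimum tax:
  Adjusted income: ₹876,000 + ₹95,000 + ₹76,000 = ₹1,047,000
  Less exemption ₹114,000 → base ₹933,000
  ₹933,000 × 18% = ₹167,940

₹238,030 > ₹167,940, so the standard income tax governs.

₹238,030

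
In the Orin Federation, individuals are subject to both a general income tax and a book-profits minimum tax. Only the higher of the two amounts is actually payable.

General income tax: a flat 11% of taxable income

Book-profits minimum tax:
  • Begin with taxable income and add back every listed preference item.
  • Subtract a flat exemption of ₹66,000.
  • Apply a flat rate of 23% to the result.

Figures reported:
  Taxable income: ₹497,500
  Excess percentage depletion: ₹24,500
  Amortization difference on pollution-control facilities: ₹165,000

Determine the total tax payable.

₹142,830

Book-profits minimum tax:
  Adjusted income: ₹497,500 + ₹24,500 + ₹165,000 = ₹687,000
  Less exemption ₹66,000 → base ₹621,000
  ₹621,000 × 23% = ₹142,830

General income tax:
  ₹497,500 × 11% = ₹54,725

₹142,830 > ₹54,725, so the book-profits minimum tax is the binding amount.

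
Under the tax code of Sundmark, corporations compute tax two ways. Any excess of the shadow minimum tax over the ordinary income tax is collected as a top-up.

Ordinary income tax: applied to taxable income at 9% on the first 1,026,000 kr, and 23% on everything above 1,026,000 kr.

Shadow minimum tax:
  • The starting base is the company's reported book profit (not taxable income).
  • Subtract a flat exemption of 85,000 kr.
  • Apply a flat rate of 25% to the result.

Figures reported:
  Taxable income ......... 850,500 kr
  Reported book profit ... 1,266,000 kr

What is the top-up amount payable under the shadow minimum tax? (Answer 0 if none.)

Shadow minimum tax:
  Base (reported book profit): 1,266,000 kr
  Less exemption 85,000 kr → base 1,181,000 kr
  1,181,000 kr × 25% = 295,250 kr

Ordinary income tax:
  850,500 kr × 9% = 76,545 kr

Excess of shadow minimum tax over ordinary income tax: 295,250 kr − 76,545 kr = 218,705 kr.

218,705 kr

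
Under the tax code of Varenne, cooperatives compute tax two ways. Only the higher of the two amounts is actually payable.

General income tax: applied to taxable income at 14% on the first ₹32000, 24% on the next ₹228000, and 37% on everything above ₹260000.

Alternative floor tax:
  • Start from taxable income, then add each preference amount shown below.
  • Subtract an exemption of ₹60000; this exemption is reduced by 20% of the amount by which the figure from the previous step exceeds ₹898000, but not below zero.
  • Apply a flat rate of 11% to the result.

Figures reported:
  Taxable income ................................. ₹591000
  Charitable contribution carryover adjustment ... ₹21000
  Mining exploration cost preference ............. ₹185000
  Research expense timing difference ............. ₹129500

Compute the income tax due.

₹181670

General income tax:
  ₹32000 × 14% = ₹4480
  ₹228000 × 24% = ₹54720
  ₹331000 × 37% = ₹122470
  → ₹181670

Alternative floor tax:
  Adjusted income: ₹591000 + ₹21000 + ₹185000 + ₹129500 = ₹926500
  Exemption: ₹60000 − 20% × (₹926500 − ₹898000) = ₹60000 − ₹5700 = ₹54300
  Base: ₹926500 − ₹54300 = ₹872200
  ₹872200 × 11% = ₹95942

₹181670 > ₹95942, so the general income tax governs.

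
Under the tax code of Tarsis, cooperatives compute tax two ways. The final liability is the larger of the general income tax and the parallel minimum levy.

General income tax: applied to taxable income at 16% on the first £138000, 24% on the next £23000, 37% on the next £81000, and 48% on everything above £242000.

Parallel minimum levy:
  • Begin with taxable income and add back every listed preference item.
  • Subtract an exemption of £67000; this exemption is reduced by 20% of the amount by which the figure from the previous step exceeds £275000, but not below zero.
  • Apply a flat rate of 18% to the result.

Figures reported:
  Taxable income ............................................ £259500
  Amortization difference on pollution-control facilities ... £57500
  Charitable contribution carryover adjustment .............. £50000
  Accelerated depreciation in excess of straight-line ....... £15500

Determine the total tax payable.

£65970

Parallel minimum levy:
  Adjusted income: £259500 + £57500 + £50000 + £15500 = £382500
  Exemption: £67000 − 20% × (£382500 − £275000) = £67000 − £21500 = £45500
  Base: £382500 − £45500 = £337000
  £337000 × 18% = £60660

General income tax:
  £138000 × 16% = £22080
  £23000 × 24% = £5520
  £81000 × 37% = £29970
  £17500 × 48% = £8400
  → £65970

£65970 > £60660, so the general income tax governs.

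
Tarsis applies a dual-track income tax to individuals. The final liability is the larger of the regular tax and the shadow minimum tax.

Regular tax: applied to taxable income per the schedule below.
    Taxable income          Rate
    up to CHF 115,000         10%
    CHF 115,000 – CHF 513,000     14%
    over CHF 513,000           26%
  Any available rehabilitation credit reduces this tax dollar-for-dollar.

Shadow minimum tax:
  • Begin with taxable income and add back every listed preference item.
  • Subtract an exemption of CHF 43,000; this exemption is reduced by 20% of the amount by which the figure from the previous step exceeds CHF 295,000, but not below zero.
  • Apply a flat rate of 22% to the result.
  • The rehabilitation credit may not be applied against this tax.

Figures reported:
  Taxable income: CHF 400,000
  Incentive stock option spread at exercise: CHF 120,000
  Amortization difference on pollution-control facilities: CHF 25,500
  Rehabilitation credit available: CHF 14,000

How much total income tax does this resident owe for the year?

Shadow minimum tax:
  Adjusted income: CHF 400,000 + CHF 120,000 + CHF 25,500 = CHF 545,500
  Exemption: 20% × (CHF 545,500 − CHF 295,000) = CHF 50,100 ≥ CHF 43,000, so the exemption is fully phased out
  Base: CHF 545,500 − CHF 0 = CHF 545,500
  CHF 545,500 × 22% = CHF 120,010

Regular tax:
  CHF 115,000 × 10% = CHF 11,500
  CHF 285,000 × 14% = CHF 39,900
  → CHF 51,400
  Less rehabilitation credit CHF 14,000 → CHF 37,400

CHF 120,010 > CHF 37,400, so the shadow minimum tax is the binding amount.

CHF 120,010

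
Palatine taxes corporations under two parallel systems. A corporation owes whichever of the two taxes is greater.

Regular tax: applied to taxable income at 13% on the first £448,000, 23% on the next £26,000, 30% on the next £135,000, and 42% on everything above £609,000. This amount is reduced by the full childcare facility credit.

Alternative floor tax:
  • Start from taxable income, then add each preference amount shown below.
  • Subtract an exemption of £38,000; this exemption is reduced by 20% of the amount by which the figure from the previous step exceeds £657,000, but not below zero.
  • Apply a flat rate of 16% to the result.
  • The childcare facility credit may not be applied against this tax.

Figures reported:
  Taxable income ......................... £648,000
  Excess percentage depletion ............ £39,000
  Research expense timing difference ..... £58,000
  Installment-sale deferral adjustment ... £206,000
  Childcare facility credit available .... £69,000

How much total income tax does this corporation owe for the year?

£152,160

Regular tax:
  £448,000 × 13% = £58,240
  £26,000 × 23% = £5,980
  £135,000 × 30% = £40,500
  £39,000 × 42% = £16,380
  → £121,100
  Less childcare facility credit £69,000 → £52,100

Alternative floor tax:
  Adjusted income: £648,000 + £39,000 + £58,000 + £206,000 = £951,000
  Exemption: 20% × (£951,000 − £657,000) = £58,800 ≥ £38,000, so the exemption is fully phased out
  Base: £951,000 − £0 = £951,000
  £951,000 × 16% = £152,160

£152,160 > £52,100, so the alternative floor tax is the binding amount.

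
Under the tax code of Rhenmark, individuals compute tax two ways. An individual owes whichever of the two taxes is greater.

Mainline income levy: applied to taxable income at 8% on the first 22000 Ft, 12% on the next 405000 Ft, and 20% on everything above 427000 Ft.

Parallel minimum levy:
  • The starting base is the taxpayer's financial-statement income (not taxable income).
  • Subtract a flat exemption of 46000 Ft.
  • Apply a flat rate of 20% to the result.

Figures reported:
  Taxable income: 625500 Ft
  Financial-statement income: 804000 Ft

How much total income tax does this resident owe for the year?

151600 Ft

Parallel minimum levy:
  Base (financial-statement income): 804000 Ft
  Less exemption 46000 Ft → base 758000 Ft
  758000 Ft × 20% = 151600 Ft

Mainline income levy:
  22000 Ft × 8% = 1760 Ft
  405000 Ft × 12% = 48600 Ft
  198500 Ft × 20% = 39700 Ft
  → 90060 Ft

151600 Ft > 90060 Ft, so the parallel minimum levy is the binding amount.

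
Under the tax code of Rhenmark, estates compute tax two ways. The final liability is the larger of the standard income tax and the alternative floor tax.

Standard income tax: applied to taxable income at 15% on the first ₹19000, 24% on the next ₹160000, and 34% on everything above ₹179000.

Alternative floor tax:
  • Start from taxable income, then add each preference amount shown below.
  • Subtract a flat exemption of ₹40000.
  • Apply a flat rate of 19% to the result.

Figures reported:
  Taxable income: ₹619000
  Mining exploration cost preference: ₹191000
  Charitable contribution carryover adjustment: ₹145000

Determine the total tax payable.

Alternative floor tax:
  Adjusted income: ₹619000 + ₹191000 + ₹145000 = ₹955000
  Less exemption ₹40000 → base ₹915000
  ₹915000 × 19% = ₹173850

Standard income tax:
  ₹19000 × 15% = ₹2850
  ₹160000 × 24% = ₹38400
  ₹440000 × 34% = ₹149600
  → ₹190850

₹190850 > ₹173850, so the standard income tax governs.

₹190850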